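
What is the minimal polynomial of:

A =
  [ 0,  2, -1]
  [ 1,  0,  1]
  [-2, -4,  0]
x^3

The characteristic polynomial is χ_A(x) = x^3, so the eigenvalues are known. The minimal polynomial is
  m_A(x) = Π_λ (x − λ)^{k_λ}
where k_λ is the size of the *largest* Jordan block for λ (equivalently, the smallest k with (A − λI)^k v = 0 for every generalised eigenvector v of λ).

  λ = 0: largest Jordan block has size 3, contributing (x − 0)^3

So m_A(x) = x^3 = x^3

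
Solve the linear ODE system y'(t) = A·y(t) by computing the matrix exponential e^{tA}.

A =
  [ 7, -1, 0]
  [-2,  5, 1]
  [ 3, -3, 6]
e^{tA} =
  [3*t^2*exp(6*t)/2 + t*exp(6*t) + exp(6*t), -t*exp(6*t), -t^2*exp(6*t)/2]
  [3*t^2*exp(6*t)/2 - 2*t*exp(6*t), -t*exp(6*t) + exp(6*t), -t^2*exp(6*t)/2 + t*exp(6*t)]
  [9*t^2*exp(6*t)/2 + 3*t*exp(6*t), -3*t*exp(6*t), -3*t^2*exp(6*t)/2 + exp(6*t)]

Strategy: write A = P · J · P⁻¹ where J is a Jordan canonical form, so e^{tA} = P · e^{tJ} · P⁻¹, and e^{tJ} can be computed block-by-block.

A has Jordan form
J =
  [6, 1, 0]
  [0, 6, 1]
  [0, 0, 6]
(up to reordering of blocks).

Per-block formulas:
  For a 3×3 Jordan block J_3(6): exp(t · J_3(6)) = e^(6t)·(I + t·N + (t^2/2)·N^2), where N is the 3×3 nilpotent shift.

After assembling e^{tJ} and conjugating by P, we get:

e^{tA} =
  [3*t^2*exp(6*t)/2 + t*exp(6*t) + exp(6*t), -t*exp(6*t), -t^2*exp(6*t)/2]
  [3*t^2*exp(6*t)/2 - 2*t*exp(6*t), -t*exp(6*t) + exp(6*t), -t^2*exp(6*t)/2 + t*exp(6*t)]
  [9*t^2*exp(6*t)/2 + 3*t*exp(6*t), -3*t*exp(6*t), -3*t^2*exp(6*t)/2 + exp(6*t)]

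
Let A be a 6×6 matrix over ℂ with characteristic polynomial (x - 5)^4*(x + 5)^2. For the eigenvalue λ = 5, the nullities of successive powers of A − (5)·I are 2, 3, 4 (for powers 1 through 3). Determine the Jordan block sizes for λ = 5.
Block sizes for λ = 5: [3, 1]

From the dimensions of kernels of powers, the number of Jordan blocks of size at least j is d_j − d_{j−1} where d_j = dim ker(N^j) (with d_0 = 0). Computing the differences gives [2, 1, 1].
The number of blocks of size exactly k is (#blocks of size ≥ k) − (#blocks of size ≥ k + 1), so the partition is: 1 block(s) of size 1, 1 block(s) of size 3.
In nonincreasing order the block sizes are [3, 1].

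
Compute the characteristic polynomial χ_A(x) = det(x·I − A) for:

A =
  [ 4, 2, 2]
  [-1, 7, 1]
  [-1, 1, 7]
x^3 - 18*x^2 + 108*x - 216

Expanding det(x·I − A) (e.g. by cofactor expansion or by noting that A is similar to its Jordan form J, which has the same characteristic polynomial as A) gives
  χ_A(x) = x^3 - 18*x^2 + 108*x - 216
which factors as (x - 6)^3. The eigenvalues (with algebraic multiplicities) are λ = 6 with multiplicity 3.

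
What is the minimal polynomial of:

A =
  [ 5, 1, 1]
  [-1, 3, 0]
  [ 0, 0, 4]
x^3 - 12*x^2 + 48*x - 64

The characteristic polynomial is χ_A(x) = (x - 4)^3, so the eigenvalues are known. The minimal polynomial is
  m_A(x) = Π_λ (x − λ)^{k_λ}
where k_λ is the size of the *largest* Jordan block for λ (equivalently, the smallest k with (A − λI)^k v = 0 for every generalised eigenvector v of λ).

  λ = 4: largest Jordan block has size 3, contributing (x − 4)^3

So m_A(x) = (x - 4)^3 = x^3 - 12*x^2 + 48*x - 64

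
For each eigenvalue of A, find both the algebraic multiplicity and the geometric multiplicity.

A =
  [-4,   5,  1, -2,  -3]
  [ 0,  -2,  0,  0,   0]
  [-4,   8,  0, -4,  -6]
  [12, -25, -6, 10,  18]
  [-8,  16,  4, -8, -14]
λ = -2: alg = 5, geom = 3

Step 1 — factor the characteristic polynomial to read off the algebraic multiplicities:
  χ_A(x) = (x + 2)^5

Step 2 — compute geometric multiplicities via the rank-nullity identity g(λ) = n − rank(A − λI):
  rank(A − (-2)·I) = 2, so dim ker(A − (-2)·I) = n − 2 = 3

Summary:
  λ = -2: algebraic multiplicity = 5, geometric multiplicity = 3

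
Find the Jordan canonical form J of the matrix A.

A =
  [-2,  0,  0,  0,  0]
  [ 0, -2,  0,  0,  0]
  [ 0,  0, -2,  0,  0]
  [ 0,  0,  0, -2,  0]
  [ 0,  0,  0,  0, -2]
J_1(-2) ⊕ J_1(-2) ⊕ J_1(-2) ⊕ J_1(-2) ⊕ J_1(-2)

The characteristic polynomial is
  det(x·I − A) = x^5 + 10*x^4 + 40*x^3 + 80*x^2 + 80*x + 32 = (x + 2)^5

Eigenvalues and multiplicities (the geometric multiplicity of λ is n − rank(A − λI), which equals the number of Jordan blocks for λ):
  λ = -2: algebraic multiplicity = 5, geometric multiplicity = 5

Determining the block sizes for each eigenvalue:
  λ = -2: gm = am = 5, so every block has size 1 → block sizes [1, 1, 1, 1, 1]

Assembling the blocks gives a Jordan form
J =
  [-2,  0,  0,  0,  0]
  [ 0, -2,  0,  0,  0]
  [ 0,  0, -2,  0,  0]
  [ 0,  0,  0, -2,  0]
  [ 0,  0,  0,  0, -2]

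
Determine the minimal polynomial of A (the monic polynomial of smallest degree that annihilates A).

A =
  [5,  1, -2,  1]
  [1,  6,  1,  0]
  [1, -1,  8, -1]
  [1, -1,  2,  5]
x^3 - 18*x^2 + 108*x - 216

The characteristic polynomial is χ_A(x) = (x - 6)^4, so the eigenvalues are known. The minimal polynomial is
  m_A(x) = Π_λ (x − λ)^{k_λ}
where k_λ is the size of the *largest* Jordan block for λ (equivalently, the smallest k with (A − λI)^k v = 0 for every generalised eigenvector v of λ).

  λ = 6: largest Jordan block has size 3, contributing (x − 6)^3

So m_A(x) = (x - 6)^3 = x^3 - 18*x^2 + 108*x - 216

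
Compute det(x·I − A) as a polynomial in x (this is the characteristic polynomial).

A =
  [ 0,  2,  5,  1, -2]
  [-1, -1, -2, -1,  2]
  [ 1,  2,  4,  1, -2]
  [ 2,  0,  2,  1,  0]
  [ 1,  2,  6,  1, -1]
x^5 - 3*x^4 + 2*x^3 + 2*x^2 - 3*x + 1

Expanding det(x·I − A) (e.g. by cofactor expansion or by noting that A is similar to its Jordan form J, which has the same characteristic polynomial as A) gives
  χ_A(x) = x^5 - 3*x^4 + 2*x^3 + 2*x^2 - 3*x + 1
which factors as (x - 1)^4*(x + 1). The eigenvalues (with algebraic multiplicities) are λ = -1 with multiplicity 1, λ = 1 with multiplicity 4.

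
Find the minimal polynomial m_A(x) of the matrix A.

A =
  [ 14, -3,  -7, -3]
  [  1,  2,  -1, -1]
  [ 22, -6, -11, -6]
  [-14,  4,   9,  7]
x^3 - 9*x^2 + 27*x - 27

The characteristic polynomial is χ_A(x) = (x - 3)^4, so the eigenvalues are known. The minimal polynomial is
  m_A(x) = Π_λ (x − λ)^{k_λ}
where k_λ is the size of the *largest* Jordan block for λ (equivalently, the smallest k with (A − λI)^k v = 0 for every generalised eigenvector v of λ).

  λ = 3: largest Jordan block has size 3, contributing (x − 3)^3

So m_A(x) = (x - 3)^3 = x^3 - 9*x^2 + 27*x - 27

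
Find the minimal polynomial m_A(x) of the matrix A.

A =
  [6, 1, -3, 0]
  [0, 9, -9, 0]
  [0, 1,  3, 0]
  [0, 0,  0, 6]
x^2 - 12*x + 36

The characteristic polynomial is χ_A(x) = (x - 6)^4, so the eigenvalues are known. The minimal polynomial is
  m_A(x) = Π_λ (x − λ)^{k_λ}
where k_λ is the size of the *largest* Jordan block for λ (equivalently, the smallest k with (A − λI)^k v = 0 for every generalised eigenvector v of λ).

  λ = 6: largest Jordan block has size 2, contributing (x − 6)^2

So m_A(x) = (x - 6)^2 = x^2 - 12*x + 36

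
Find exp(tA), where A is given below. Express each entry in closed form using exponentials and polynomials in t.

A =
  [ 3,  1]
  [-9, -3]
e^{tA} =
  [3*t + 1, t]
  [-9*t, 1 - 3*t]

Strategy: write A = P · J · P⁻¹ where J is a Jordan canonical form, so e^{tA} = P · e^{tJ} · P⁻¹, and e^{tJ} can be computed block-by-block.

A has Jordan form
J =
  [0, 1]
  [0, 0]
(up to reordering of blocks).

Per-block formulas:
  For a 2×2 Jordan block J_2(0): exp(t · J_2(0)) = e^(0t)·(I + t·N), where N is the 2×2 nilpotent shift.

After assembling e^{tJ} and conjugating by P, we get:

e^{tA} =
  [3*t + 1, t]
  [-9*t, 1 - 3*t]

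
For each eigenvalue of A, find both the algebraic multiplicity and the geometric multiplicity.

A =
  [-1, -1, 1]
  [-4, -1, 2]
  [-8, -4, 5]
λ = 1: alg = 3, geom = 2

Step 1 — factor the characteristic polynomial to read off the algebraic multiplicities:
  χ_A(x) = (x - 1)^3

Step 2 — compute geometric multiplicities via the rank-nullity identity g(λ) = n − rank(A − λI):
  rank(A − (1)·I) = 1, so dim ker(A − (1)·I) = n − 1 = 2

Summary:
  λ = 1: algebraic multiplicity = 3, geometric multiplicity = 2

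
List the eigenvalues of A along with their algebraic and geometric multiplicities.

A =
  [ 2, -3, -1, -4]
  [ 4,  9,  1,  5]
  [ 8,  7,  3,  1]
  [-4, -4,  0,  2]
λ = 4: alg = 4, geom = 2

Step 1 — factor the characteristic polynomial to read off the algebraic multiplicities:
  χ_A(x) = (x - 4)^4

Step 2 — compute geometric multiplicities via the rank-nullity identity g(λ) = n − rank(A − λI):
  rank(A − (4)·I) = 2, so dim ker(A − (4)·I) = n − 2 = 2

Summary:
  λ = 4: algebraic multiplicity = 4, geometric multiplicity = 2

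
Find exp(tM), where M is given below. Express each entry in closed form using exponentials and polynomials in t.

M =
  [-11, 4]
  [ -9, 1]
e^{tM} =
  [-6*t*exp(-5*t) + exp(-5*t), 4*t*exp(-5*t)]
  [-9*t*exp(-5*t), 6*t*exp(-5*t) + exp(-5*t)]

Strategy: write M = P · J · P⁻¹ where J is a Jordan canonical form, so e^{tM} = P · e^{tJ} · P⁻¹, and e^{tJ} can be computed block-by-block.

M has Jordan form
J =
  [-5,  1]
  [ 0, -5]
(up to reordering of blocks).

Per-block formulas:
  For a 2×2 Jordan block J_2(-5): exp(t · J_2(-5)) = e^(-5t)·(I + t·N), where N is the 2×2 nilpotent shift.

After assembling e^{tJ} and conjugating by P, we get:

e^{tM} =
  [-6*t*exp(-5*t) + exp(-5*t), 4*t*exp(-5*t)]
  [-9*t*exp(-5*t), 6*t*exp(-5*t) + exp(-5*t)]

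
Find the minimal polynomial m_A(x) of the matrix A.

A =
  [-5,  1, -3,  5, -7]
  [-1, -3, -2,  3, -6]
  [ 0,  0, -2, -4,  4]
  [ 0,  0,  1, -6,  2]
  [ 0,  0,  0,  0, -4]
x^3 + 12*x^2 + 48*x + 64

The characteristic polynomial is χ_A(x) = (x + 4)^5, so the eigenvalues are known. The minimal polynomial is
  m_A(x) = Π_λ (x − λ)^{k_λ}
where k_λ is the size of the *largest* Jordan block for λ (equivalently, the smallest k with (A − λI)^k v = 0 for every generalised eigenvector v of λ).

  λ = -4: largest Jordan block has size 3, contributing (x + 4)^3

So m_A(x) = (x + 4)^3 = x^3 + 12*x^2 + 48*x + 64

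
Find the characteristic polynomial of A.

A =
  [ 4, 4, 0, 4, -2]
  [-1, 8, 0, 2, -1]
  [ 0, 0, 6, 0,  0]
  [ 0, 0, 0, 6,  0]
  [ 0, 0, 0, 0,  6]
x^5 - 30*x^4 + 360*x^3 - 2160*x^2 + 6480*x - 7776

Expanding det(x·I − A) (e.g. by cofactor expansion or by noting that A is similar to its Jordan form J, which has the same characteristic polynomial as A) gives
  χ_A(x) = x^5 - 30*x^4 + 360*x^3 - 2160*x^2 + 6480*x - 7776
which factors as (x - 6)^5. The eigenvalues (with algebraic multiplicities) are λ = 6 with multiplicity 5.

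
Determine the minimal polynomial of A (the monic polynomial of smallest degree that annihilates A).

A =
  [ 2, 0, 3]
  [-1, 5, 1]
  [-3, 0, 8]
x^2 - 10*x + 25

The characteristic polynomial is χ_A(x) = (x - 5)^3, so the eigenvalues are known. The minimal polynomial is
  m_A(x) = Π_λ (x − λ)^{k_λ}
where k_λ is the size of the *largest* Jordan block for λ (equivalently, the smallest k with (A − λI)^k v = 0 for every generalised eigenvector v of λ).

  λ = 5: largest Jordan block has size 2, contributing (x − 5)^2

So m_A(x) = (x - 5)^2 = x^2 - 10*x + 25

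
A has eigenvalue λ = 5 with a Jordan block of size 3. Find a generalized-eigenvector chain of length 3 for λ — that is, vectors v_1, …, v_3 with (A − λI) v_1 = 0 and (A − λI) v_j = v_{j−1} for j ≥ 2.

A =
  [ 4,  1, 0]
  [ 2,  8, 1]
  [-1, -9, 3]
A Jordan chain for λ = 5 of length 3:
v_1 = (3, 3, -15)ᵀ
v_2 = (-1, 2, -1)ᵀ
v_3 = (1, 0, 0)ᵀ

Let N = A − (5)·I. We want v_3 with N^3 v_3 = 0 but N^2 v_3 ≠ 0; then v_{j-1} := N · v_j for j = 3, …, 2.

Pick v_3 = (1, 0, 0)ᵀ.
Then v_2 = N · v_3 = (-1, 2, -1)ᵀ.
Then v_1 = N · v_2 = (3, 3, -15)ᵀ.

Sanity check: (A − (5)·I) v_1 = (0, 0, 0)ᵀ = 0. ✓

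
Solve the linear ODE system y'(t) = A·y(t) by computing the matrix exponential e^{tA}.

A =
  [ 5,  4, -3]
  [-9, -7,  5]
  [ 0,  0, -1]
e^{tA} =
  [6*t*exp(-t) + exp(-t), 4*t*exp(-t), t^2*exp(-t) - 3*t*exp(-t)]
  [-9*t*exp(-t), -6*t*exp(-t) + exp(-t), -3*t^2*exp(-t)/2 + 5*t*exp(-t)]
  [0, 0, exp(-t)]

Strategy: write A = P · J · P⁻¹ where J is a Jordan canonical form, so e^{tA} = P · e^{tJ} · P⁻¹, and e^{tJ} can be computed block-by-block.

A has Jordan form
J =
  [-1,  1,  0]
  [ 0, -1,  1]
  [ 0,  0, -1]
(up to reordering of blocks).

Per-block formulas:
  For a 3×3 Jordan block J_3(-1): exp(t · J_3(-1)) = e^(-1t)·(I + t·N + (t^2/2)·N^2), where N is the 3×3 nilpotent shift.

After assembling e^{tJ} and conjugating by P, we get:

e^{tA} =
  [6*t*exp(-t) + exp(-t), 4*t*exp(-t), t^2*exp(-t) - 3*t*exp(-t)]
  [-9*t*exp(-t), -6*t*exp(-t) + exp(-t), -3*t^2*exp(-t)/2 + 5*t*exp(-t)]
  [0, 0, exp(-t)]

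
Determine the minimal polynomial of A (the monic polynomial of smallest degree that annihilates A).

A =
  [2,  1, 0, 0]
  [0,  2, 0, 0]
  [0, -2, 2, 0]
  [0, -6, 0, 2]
x^2 - 4*x + 4

The characteristic polynomial is χ_A(x) = (x - 2)^4, so the eigenvalues are known. The minimal polynomial is
  m_A(x) = Π_λ (x − λ)^{k_λ}
where k_λ is the size of the *largest* Jordan block for λ (equivalently, the smallest k with (A − λI)^k v = 0 for every generalised eigenvector v of λ).

  λ = 2: largest Jordan block has size 2, contributing (x − 2)^2

So m_A(x) = (x - 2)^2 = x^2 - 4*x + 4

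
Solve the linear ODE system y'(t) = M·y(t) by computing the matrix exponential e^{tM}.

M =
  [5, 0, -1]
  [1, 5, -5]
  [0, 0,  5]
e^{tM} =
  [exp(5*t), 0, -t*exp(5*t)]
  [t*exp(5*t), exp(5*t), -t^2*exp(5*t)/2 - 5*t*exp(5*t)]
  [0, 0, exp(5*t)]

Strategy: write M = P · J · P⁻¹ where J is a Jordan canonical form, so e^{tM} = P · e^{tJ} · P⁻¹, and e^{tJ} can be computed block-by-block.

M has Jordan form
J =
  [5, 1, 0]
  [0, 5, 1]
  [0, 0, 5]
(up to reordering of blocks).

Per-block formulas:
  For a 3×3 Jordan block J_3(5): exp(t · J_3(5)) = e^(5t)·(I + t·N + (t^2/2)·N^2), where N is the 3×3 nilpotent shift.

After assembling e^{tJ} and conjugating by P, we get:

e^{tM} =
  [exp(5*t), 0, -t*exp(5*t)]
  [t*exp(5*t), exp(5*t), -t^2*exp(5*t)/2 - 5*t*exp(5*t)]
  [0, 0, exp(5*t)]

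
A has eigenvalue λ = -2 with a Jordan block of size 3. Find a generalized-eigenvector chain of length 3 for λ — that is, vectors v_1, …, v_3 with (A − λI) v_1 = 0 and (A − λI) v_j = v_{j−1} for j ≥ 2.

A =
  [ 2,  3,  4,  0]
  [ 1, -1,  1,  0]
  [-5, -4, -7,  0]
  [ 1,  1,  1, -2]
A Jordan chain for λ = -2 of length 3:
v_1 = (-1, 0, 1, 0)ᵀ
v_2 = (4, 1, -5, 1)ᵀ
v_3 = (1, 0, 0, 0)ᵀ

Let N = A − (-2)·I. We want v_3 with N^3 v_3 = 0 but N^2 v_3 ≠ 0; then v_{j-1} := N · v_j for j = 3, …, 2.

Pick v_3 = (1, 0, 0, 0)ᵀ.
Then v_2 = N · v_3 = (4, 1, -5, 1)ᵀ.
Then v_1 = N · v_2 = (-1, 0, 1, 0)ᵀ.

Sanity check: (A − (-2)·I) v_1 = (0, 0, 0, 0)ᵀ = 0. ✓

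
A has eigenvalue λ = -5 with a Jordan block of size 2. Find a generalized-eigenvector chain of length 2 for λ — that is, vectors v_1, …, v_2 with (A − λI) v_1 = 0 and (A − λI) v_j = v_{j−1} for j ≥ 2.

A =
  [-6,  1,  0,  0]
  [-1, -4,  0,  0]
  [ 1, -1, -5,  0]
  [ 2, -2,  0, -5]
A Jordan chain for λ = -5 of length 2:
v_1 = (-1, -1, 1, 2)ᵀ
v_2 = (1, 0, 0, 0)ᵀ

Let N = A − (-5)·I. We want v_2 with N^2 v_2 = 0 but N^1 v_2 ≠ 0; then v_{j-1} := N · v_j for j = 2, …, 2.

Pick v_2 = (1, 0, 0, 0)ᵀ.
Then v_1 = N · v_2 = (-1, -1, 1, 2)ᵀ.

Sanity check: (A − (-5)·I) v_1 = (0, 0, 0, 0)ᵀ = 0. ✓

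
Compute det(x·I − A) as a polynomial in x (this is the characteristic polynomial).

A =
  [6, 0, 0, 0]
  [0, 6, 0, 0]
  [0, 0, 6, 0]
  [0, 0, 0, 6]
x^4 - 24*x^3 + 216*x^2 - 864*x + 1296

Expanding det(x·I − A) (e.g. by cofactor expansion or by noting that A is similar to its Jordan form J, which has the same characteristic polynomial as A) gives
  χ_A(x) = x^4 - 24*x^3 + 216*x^2 - 864*x + 1296
which factors as (x - 6)^4. The eigenvalues (with algebraic multiplicities) are λ = 6 with multiplicity 4.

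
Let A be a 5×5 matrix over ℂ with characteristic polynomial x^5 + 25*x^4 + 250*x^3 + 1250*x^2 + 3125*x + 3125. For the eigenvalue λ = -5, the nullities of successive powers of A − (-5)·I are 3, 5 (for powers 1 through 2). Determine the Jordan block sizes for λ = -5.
Block sizes for λ = -5: [2, 2, 1]

From the dimensions of kernels of powers, the number of Jordan blocks of size at least j is d_j − d_{j−1} where d_j = dim ker(N^j) (with d_0 = 0). Computing the differences gives [3, 2].
The number of blocks of size exactly k is (#blocks of size ≥ k) − (#blocks of size ≥ k + 1), so the partition is: 1 block(s) of size 1, 2 block(s) of size 2.
In nonincreasing order the block sizes are [2, 2, 1].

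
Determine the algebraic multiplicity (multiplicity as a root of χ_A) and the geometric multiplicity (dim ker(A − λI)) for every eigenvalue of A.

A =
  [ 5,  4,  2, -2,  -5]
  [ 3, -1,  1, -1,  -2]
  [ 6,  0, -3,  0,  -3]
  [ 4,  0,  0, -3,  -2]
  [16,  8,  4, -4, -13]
λ = -3: alg = 5, geom = 3

Step 1 — factor the characteristic polynomial to read off the algebraic multiplicities:
  χ_A(x) = (x + 3)^5

Step 2 — compute geometric multiplicities via the rank-nullity identity g(λ) = n − rank(A − λI):
  rank(A − (-3)·I) = 2, so dim ker(A − (-3)·I) = n − 2 = 3

Summary:
  λ = -3: algebraic multiplicity = 5, geometric multiplicity = 3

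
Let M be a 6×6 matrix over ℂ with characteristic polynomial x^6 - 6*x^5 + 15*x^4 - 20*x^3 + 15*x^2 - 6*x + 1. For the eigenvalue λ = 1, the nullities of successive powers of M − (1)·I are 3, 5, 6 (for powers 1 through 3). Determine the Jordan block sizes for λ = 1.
Block sizes for λ = 1: [3, 2, 1]

From the dimensions of kernels of powers, the number of Jordan blocks of size at least j is d_j − d_{j−1} where d_j = dim ker(N^j) (with d_0 = 0). Computing the differences gives [3, 2, 1].
The number of blocks of size exactly k is (#blocks of size ≥ k) − (#blocks of size ≥ k + 1), so the partition is: 1 block(s) of size 1, 1 block(s) of size 2, 1 block(s) of size 3.
In nonincreasing order the block sizes are [3, 2, 1].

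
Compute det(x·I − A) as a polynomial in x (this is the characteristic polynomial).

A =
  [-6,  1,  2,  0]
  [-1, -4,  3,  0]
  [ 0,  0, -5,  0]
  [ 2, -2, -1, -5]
x^4 + 20*x^3 + 150*x^2 + 500*x + 625

Expanding det(x·I − A) (e.g. by cofactor expansion or by noting that A is similar to its Jordan form J, which has the same characteristic polynomial as A) gives
  χ_A(x) = x^4 + 20*x^3 + 150*x^2 + 500*x + 625
which factors as (x + 5)^4. The eigenvalues (with algebraic multiplicities) are λ = -5 with multiplicity 4.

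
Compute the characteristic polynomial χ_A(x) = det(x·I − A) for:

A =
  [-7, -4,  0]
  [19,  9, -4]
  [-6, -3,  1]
x^3 - 3*x^2 + 3*x - 1

Expanding det(x·I − A) (e.g. by cofactor expansion or by noting that A is similar to its Jordan form J, which has the same characteristic polynomial as A) gives
  χ_A(x) = x^3 - 3*x^2 + 3*x - 1
which factors as (x - 1)^3. The eigenvalues (with algebraic multiplicities) are λ = 1 with multiplicity 3.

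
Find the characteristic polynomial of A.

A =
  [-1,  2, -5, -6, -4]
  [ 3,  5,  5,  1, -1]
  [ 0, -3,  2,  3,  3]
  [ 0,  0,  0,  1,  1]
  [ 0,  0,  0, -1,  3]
x^5 - 10*x^4 + 40*x^3 - 80*x^2 + 80*x - 32

Expanding det(x·I − A) (e.g. by cofactor expansion or by noting that A is similar to its Jordan form J, which has the same characteristic polynomial as A) gives
  χ_A(x) = x^5 - 10*x^4 + 40*x^3 - 80*x^2 + 80*x - 32
which factors as (x - 2)^5. The eigenvalues (with algebraic multiplicities) are λ = 2 with multiplicity 5.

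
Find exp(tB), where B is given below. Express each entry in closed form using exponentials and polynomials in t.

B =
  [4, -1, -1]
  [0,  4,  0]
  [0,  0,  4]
e^{tB} =
  [exp(4*t), -t*exp(4*t), -t*exp(4*t)]
  [0, exp(4*t), 0]
  [0, 0, exp(4*t)]

Strategy: write B = P · J · P⁻¹ where J is a Jordan canonical form, so e^{tB} = P · e^{tJ} · P⁻¹, and e^{tJ} can be computed block-by-block.

B has Jordan form
J =
  [4, 1, 0]
  [0, 4, 0]
  [0, 0, 4]
(up to reordering of blocks).

Per-block formulas:
  For a 2×2 Jordan block J_2(4): exp(t · J_2(4)) = e^(4t)·(I + t·N), where N is the 2×2 nilpotent shift.
  For a 1×1 block at λ = 4: exp(t · [4]) = [e^(4t)].

After assembling e^{tJ} and conjugating by P, we get:

e^{tB} =
  [exp(4*t), -t*exp(4*t), -t*exp(4*t)]
  [0, exp(4*t), 0]
  [0, 0, exp(4*t)]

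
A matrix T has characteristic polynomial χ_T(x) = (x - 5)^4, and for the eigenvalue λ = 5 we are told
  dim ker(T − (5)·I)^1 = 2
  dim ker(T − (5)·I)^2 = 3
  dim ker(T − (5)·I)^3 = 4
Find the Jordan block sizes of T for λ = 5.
Block sizes for λ = 5: [3, 1]

From the dimensions of kernels of powers, the number of Jordan blocks of size at least j is d_j − d_{j−1} where d_j = dim ker(N^j) (with d_0 = 0). Computing the differences gives [2, 1, 1].
The number of blocks of size exactly k is (#blocks of size ≥ k) − (#blocks of size ≥ k + 1), so the partition is: 1 block(s) of size 1, 1 block(s) of size 3.
In nonincreasing order the block sizes are [3, 1].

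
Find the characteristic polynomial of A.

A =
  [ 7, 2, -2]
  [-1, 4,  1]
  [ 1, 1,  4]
x^3 - 15*x^2 + 75*x - 125

Expanding det(x·I − A) (e.g. by cofactor expansion or by noting that A is similar to its Jordan form J, which has the same characteristic polynomial as A) gives
  χ_A(x) = x^3 - 15*x^2 + 75*x - 125
which factors as (x - 5)^3. The eigenvalues (with algebraic multiplicities) are λ = 5 with multiplicity 3.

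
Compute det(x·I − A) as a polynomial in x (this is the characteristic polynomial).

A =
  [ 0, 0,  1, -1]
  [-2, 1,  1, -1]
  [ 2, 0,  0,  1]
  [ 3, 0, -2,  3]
x^4 - 4*x^3 + 6*x^2 - 4*x + 1

Expanding det(x·I − A) (e.g. by cofactor expansion or by noting that A is similar to its Jordan form J, which has the same characteristic polynomial as A) gives
  χ_A(x) = x^4 - 4*x^3 + 6*x^2 - 4*x + 1
which factors as (x - 1)^4. The eigenvalues (with algebraic multiplicities) are λ = 1 with multiplicity 4.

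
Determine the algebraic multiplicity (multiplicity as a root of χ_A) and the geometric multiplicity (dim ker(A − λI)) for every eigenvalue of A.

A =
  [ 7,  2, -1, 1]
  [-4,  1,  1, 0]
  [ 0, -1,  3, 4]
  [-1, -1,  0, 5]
λ = 4: alg = 4, geom = 2

Step 1 — factor the characteristic polynomial to read off the algebraic multiplicities:
  χ_A(x) = (x - 4)^4

Step 2 — compute geometric multiplicities via the rank-nullity identity g(λ) = n − rank(A − λI):
  rank(A − (4)·I) = 2, so dim ker(A − (4)·I) = n − 2 = 2

Summary:
  λ = 4: algebraic multiplicity = 4, geometric multiplicity = 2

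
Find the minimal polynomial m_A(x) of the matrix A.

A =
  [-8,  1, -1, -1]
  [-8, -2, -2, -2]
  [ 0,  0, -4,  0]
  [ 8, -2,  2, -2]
x^2 + 8*x + 16

The characteristic polynomial is χ_A(x) = (x + 4)^4, so the eigenvalues are known. The minimal polynomial is
  m_A(x) = Π_λ (x − λ)^{k_λ}
where k_λ is the size of the *largest* Jordan block for λ (equivalently, the smallest k with (A − λI)^k v = 0 for every generalised eigenvector v of λ).

  λ = -4: largest Jordan block has size 2, contributing (x + 4)^2

So m_A(x) = (x + 4)^2 = x^2 + 8*x + 16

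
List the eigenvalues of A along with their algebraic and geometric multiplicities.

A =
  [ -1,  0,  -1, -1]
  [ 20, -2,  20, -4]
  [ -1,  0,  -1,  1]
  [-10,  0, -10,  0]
λ = -2: alg = 2, geom = 2; λ = 0: alg = 2, geom = 1

Step 1 — factor the characteristic polynomial to read off the algebraic multiplicities:
  χ_A(x) = x^2*(x + 2)^2

Step 2 — compute geometric multiplicities via the rank-nullity identity g(λ) = n − rank(A − λI):
  rank(A − (-2)·I) = 2, so dim ker(A − (-2)·I) = n − 2 = 2
  rank(A − (0)·I) = 3, so dim ker(A − (0)·I) = n − 3 = 1

Summary:
  λ = -2: algebraic multiplicity = 2, geometric multiplicity = 2
  λ = 0: algebraic multiplicity = 2, geometric multiplicity = 1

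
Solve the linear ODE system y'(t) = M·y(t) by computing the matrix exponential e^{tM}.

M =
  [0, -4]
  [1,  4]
e^{tM} =
  [-2*t*exp(2*t) + exp(2*t), -4*t*exp(2*t)]
  [t*exp(2*t), 2*t*exp(2*t) + exp(2*t)]

Strategy: write M = P · J · P⁻¹ where J is a Jordan canonical form, so e^{tM} = P · e^{tJ} · P⁻¹, and e^{tJ} can be computed block-by-block.

M has Jordan form
J =
  [2, 1]
  [0, 2]
(up to reordering of blocks).

Per-block formulas:
  For a 2×2 Jordan block J_2(2): exp(t · J_2(2)) = e^(2t)·(I + t·N), where N is the 2×2 nilpotent shift.

After assembling e^{tJ} and conjugating by P, we get:

e^{tM} =
  [-2*t*exp(2*t) + exp(2*t), -4*t*exp(2*t)]
  [t*exp(2*t), 2*t*exp(2*t) + exp(2*t)]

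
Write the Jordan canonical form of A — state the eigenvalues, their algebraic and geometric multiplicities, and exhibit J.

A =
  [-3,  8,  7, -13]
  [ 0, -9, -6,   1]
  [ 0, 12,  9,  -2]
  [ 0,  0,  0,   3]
J_2(-3) ⊕ J_2(3)

The characteristic polynomial is
  det(x·I − A) = x^4 - 18*x^2 + 81 = (x - 3)^2*(x + 3)^2

Eigenvalues and multiplicities (the geometric multiplicity of λ is n − rank(A − λI), which equals the number of Jordan blocks for λ):
  λ = -3: algebraic multiplicity = 2, geometric multiplicity = 1
  λ = 3: algebraic multiplicity = 2, geometric multiplicity = 1

Determining the block sizes for each eigenvalue:
  λ = -3: one block (gm = 1), so the single block has size am = 2 → block sizes [2]
  λ = 3: one block (gm = 1), so the single block has size am = 2 → block sizes [2]

Assembling the blocks gives a Jordan form
J =
  [-3,  1, 0, 0]
  [ 0, -3, 0, 0]
  [ 0,  0, 3, 1]
  [ 0,  0, 0, 3]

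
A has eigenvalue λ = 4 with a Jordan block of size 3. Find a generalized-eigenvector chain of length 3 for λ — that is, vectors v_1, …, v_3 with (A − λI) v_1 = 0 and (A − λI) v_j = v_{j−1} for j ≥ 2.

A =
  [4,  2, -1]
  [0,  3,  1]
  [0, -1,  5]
A Jordan chain for λ = 4 of length 3:
v_1 = (-1, 0, 0)ᵀ
v_2 = (2, -1, -1)ᵀ
v_3 = (0, 1, 0)ᵀ

Let N = A − (4)·I. We want v_3 with N^3 v_3 = 0 but N^2 v_3 ≠ 0; then v_{j-1} := N · v_j for j = 3, …, 2.

Pick v_3 = (0, 1, 0)ᵀ.
Then v_2 = N · v_3 = (2, -1, -1)ᵀ.
Then v_1 = N · v_2 = (-1, 0, 0)ᵀ.

Sanity check: (A − (4)·I) v_1 = (0, 0, 0)ᵀ = 0. ✓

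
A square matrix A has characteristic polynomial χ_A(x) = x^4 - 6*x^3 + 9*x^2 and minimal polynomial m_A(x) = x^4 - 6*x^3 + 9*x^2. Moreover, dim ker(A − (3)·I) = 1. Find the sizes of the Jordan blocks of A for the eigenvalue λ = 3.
Block sizes for λ = 3: [2]

Step 1 — from the characteristic polynomial, algebraic multiplicity of λ = 3 is 2. From dim ker(A − (3)·I) = 1, there are exactly 1 Jordan blocks for λ = 3.
Step 2 — from the minimal polynomial, the factor (x − 3)^2 tells us the largest block for λ = 3 has size 2.
Step 3 — with total size 2, 1 blocks, and largest block 2, the block sizes (in nonincreasing order) are [2].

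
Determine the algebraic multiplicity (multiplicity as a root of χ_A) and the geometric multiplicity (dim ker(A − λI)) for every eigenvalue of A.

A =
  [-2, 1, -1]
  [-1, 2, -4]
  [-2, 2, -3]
λ = -1: alg = 3, geom = 1

Step 1 — factor the characteristic polynomial to read off the algebraic multiplicities:
  χ_A(x) = (x + 1)^3

Step 2 — compute geometric multiplicities via the rank-nullity identity g(λ) = n − rank(A − λI):
  rank(A − (-1)·I) = 2, so dim ker(A − (-1)·I) = n − 2 = 1

Summary:
  λ = -1: algebraic multiplicity = 3, geometric multiplicity = 1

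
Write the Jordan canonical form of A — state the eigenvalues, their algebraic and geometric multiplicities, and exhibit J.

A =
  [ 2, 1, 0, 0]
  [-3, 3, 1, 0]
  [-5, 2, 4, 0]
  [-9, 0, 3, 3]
J_3(3) ⊕ J_1(3)

The characteristic polynomial is
  det(x·I − A) = x^4 - 12*x^3 + 54*x^2 - 108*x + 81 = (x - 3)^4

Eigenvalues and multiplicities (the geometric multiplicity of λ is n − rank(A − λI), which equals the number of Jordan blocks for λ):
  λ = 3: algebraic multiplicity = 4, geometric multiplicity = 2

Determining the block sizes for each eigenvalue:
  λ = 3: with am = 4 and gm = 2, the partition is not yet determined (e.g. several partitions of 4 into 2 parts exist). Let N = A − (3)·I. Computing rank(N^1) = 2, rank(N^2) = 1, rank(N^3) = 0; the number of blocks of size ≥ j is rank(N^{j−1}) − rank(N^j), giving [2, 1, 1]. So we have 1 block(s) of size 3, 1 block(s) of size 1 → block sizes [3, 1]

Assembling the blocks gives a Jordan form
J =
  [3, 1, 0, 0]
  [0, 3, 1, 0]
  [0, 0, 3, 0]
  [0, 0, 0, 3]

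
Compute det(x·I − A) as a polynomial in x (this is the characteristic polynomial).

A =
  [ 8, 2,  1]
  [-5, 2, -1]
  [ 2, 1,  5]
x^3 - 15*x^2 + 75*x - 125

Expanding det(x·I − A) (e.g. by cofactor expansion or by noting that A is similar to its Jordan form J, which has the same characteristic polynomial as A) gives
  χ_A(x) = x^3 - 15*x^2 + 75*x - 125
which factors as (x - 5)^3. The eigenvalues (with algebraic multiplicities) are λ = 5 with multiplicity 3.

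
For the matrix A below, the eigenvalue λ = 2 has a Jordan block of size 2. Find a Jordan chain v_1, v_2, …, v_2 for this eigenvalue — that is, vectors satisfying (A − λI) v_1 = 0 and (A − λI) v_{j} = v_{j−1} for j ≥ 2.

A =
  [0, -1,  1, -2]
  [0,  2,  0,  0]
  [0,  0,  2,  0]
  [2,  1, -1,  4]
A Jordan chain for λ = 2 of length 2:
v_1 = (-2, 0, 0, 2)ᵀ
v_2 = (1, 0, 0, 0)ᵀ

Let N = A − (2)·I. We want v_2 with N^2 v_2 = 0 but N^1 v_2 ≠ 0; then v_{j-1} := N · v_j for j = 2, …, 2.

Pick v_2 = (1, 0, 0, 0)ᵀ.
Then v_1 = N · v_2 = (-2, 0, 0, 2)ᵀ.

Sanity check: (A − (2)·I) v_1 = (0, 0, 0, 0)ᵀ = 0. ✓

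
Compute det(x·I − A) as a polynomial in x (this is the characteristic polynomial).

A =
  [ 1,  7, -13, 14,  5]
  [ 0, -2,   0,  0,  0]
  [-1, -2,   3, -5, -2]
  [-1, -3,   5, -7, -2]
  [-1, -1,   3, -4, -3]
x^5 + 8*x^4 + 25*x^3 + 38*x^2 + 28*x + 8

Expanding det(x·I − A) (e.g. by cofactor expansion or by noting that A is similar to its Jordan form J, which has the same characteristic polynomial as A) gives
  χ_A(x) = x^5 + 8*x^4 + 25*x^3 + 38*x^2 + 28*x + 8
which factors as (x + 1)^2*(x + 2)^3. The eigenvalues (with algebraic multiplicities) are λ = -2 with multiplicity 3, λ = -1 with multiplicity 2.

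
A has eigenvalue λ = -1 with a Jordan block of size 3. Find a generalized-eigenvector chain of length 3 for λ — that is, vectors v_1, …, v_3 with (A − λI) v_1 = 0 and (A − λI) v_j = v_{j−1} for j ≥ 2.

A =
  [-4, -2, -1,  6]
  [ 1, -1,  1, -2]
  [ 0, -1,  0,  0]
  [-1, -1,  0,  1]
A Jordan chain for λ = -1 of length 3:
v_1 = (1, -1, -1, 0)ᵀ
v_2 = (-3, 1, 0, -1)ᵀ
v_3 = (1, 0, 0, 0)ᵀ

Let N = A − (-1)·I. We want v_3 with N^3 v_3 = 0 but N^2 v_3 ≠ 0; then v_{j-1} := N · v_j for j = 3, …, 2.

Pick v_3 = (1, 0, 0, 0)ᵀ.
Then v_2 = N · v_3 = (-3, 1, 0, -1)ᵀ.
Then v_1 = N · v_2 = (1, -1, -1, 0)ᵀ.

Sanity check: (A − (-1)·I) v_1 = (0, 0, 0, 0)ᵀ = 0. ✓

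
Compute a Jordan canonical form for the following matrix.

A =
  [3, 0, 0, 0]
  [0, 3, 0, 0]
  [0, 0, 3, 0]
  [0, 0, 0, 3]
J_1(3) ⊕ J_1(3) ⊕ J_1(3) ⊕ J_1(3)

The characteristic polynomial is
  det(x·I − A) = x^4 - 12*x^3 + 54*x^2 - 108*x + 81 = (x - 3)^4

Eigenvalues and multiplicities (the geometric multiplicity of λ is n − rank(A − λI), which equals the number of Jordan blocks for λ):
  λ = 3: algebraic multiplicity = 4, geometric multiplicity = 4

Determining the block sizes for each eigenvalue:
  λ = 3: gm = am = 4, so every block has size 1 → block sizes [1, 1, 1, 1]

Assembling the blocks gives a Jordan form
J =
  [3, 0, 0, 0]
  [0, 3, 0, 0]
  [0, 0, 3, 0]
  [0, 0, 0, 3]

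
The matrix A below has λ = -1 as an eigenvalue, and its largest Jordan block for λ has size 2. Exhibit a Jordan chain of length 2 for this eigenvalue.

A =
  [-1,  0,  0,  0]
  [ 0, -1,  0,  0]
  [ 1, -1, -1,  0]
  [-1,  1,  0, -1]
A Jordan chain for λ = -1 of length 2:
v_1 = (0, 0, 1, -1)ᵀ
v_2 = (1, 0, 0, 0)ᵀ

Let N = A − (-1)·I. We want v_2 with N^2 v_2 = 0 but N^1 v_2 ≠ 0; then v_{j-1} := N · v_j for j = 2, …, 2.

Pick v_2 = (1, 0, 0, 0)ᵀ.
Then v_1 = N · v_2 = (0, 0, 1, -1)ᵀ.

Sanity check: (A − (-1)·I) v_1 = (0, 0, 0, 0)ᵀ = 0. ✓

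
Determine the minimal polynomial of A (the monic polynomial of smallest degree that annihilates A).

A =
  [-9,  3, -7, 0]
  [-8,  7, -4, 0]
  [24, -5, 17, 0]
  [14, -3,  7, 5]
x^3 - 15*x^2 + 75*x - 125

The characteristic polynomial is χ_A(x) = (x - 5)^4, so the eigenvalues are known. The minimal polynomial is
  m_A(x) = Π_λ (x − λ)^{k_λ}
where k_λ is the size of the *largest* Jordan block for λ (equivalently, the smallest k with (A − λI)^k v = 0 for every generalised eigenvector v of λ).

  λ = 5: largest Jordan block has size 3, contributing (x − 5)^3

So m_A(x) = (x - 5)^3 = x^3 - 15*x^2 + 75*x - 125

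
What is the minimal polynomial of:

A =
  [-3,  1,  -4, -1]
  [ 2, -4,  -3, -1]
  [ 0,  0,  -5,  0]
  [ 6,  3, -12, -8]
x^3 + 15*x^2 + 75*x + 125

The characteristic polynomial is χ_A(x) = (x + 5)^4, so the eigenvalues are known. The minimal polynomial is
  m_A(x) = Π_λ (x − λ)^{k_λ}
where k_λ is the size of the *largest* Jordan block for λ (equivalently, the smallest k with (A − λI)^k v = 0 for every generalised eigenvector v of λ).

  λ = -5: largest Jordan block has size 3, contributing (x + 5)^3

So m_A(x) = (x + 5)^3 = x^3 + 15*x^2 + 75*x + 125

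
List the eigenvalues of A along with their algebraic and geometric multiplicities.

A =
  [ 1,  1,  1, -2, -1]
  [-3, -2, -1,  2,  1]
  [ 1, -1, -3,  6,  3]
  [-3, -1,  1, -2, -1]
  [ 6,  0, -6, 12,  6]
λ = 0: alg = 5, geom = 3

Step 1 — factor the characteristic polynomial to read off the algebraic multiplicities:
  χ_A(x) = x^5

Step 2 — compute geometric multiplicities via the rank-nullity identity g(λ) = n − rank(A − λI):
  rank(A − (0)·I) = 2, so dim ker(A − (0)·I) = n − 2 = 3

Summary:
  λ = 0: algebraic multiplicity = 5, geometric multiplicity = 3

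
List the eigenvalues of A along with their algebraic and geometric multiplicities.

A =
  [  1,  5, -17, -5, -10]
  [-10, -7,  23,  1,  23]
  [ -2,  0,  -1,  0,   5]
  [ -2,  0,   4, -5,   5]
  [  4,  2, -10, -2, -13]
λ = -5: alg = 5, geom = 2

Step 1 — factor the characteristic polynomial to read off the algebraic multiplicities:
  χ_A(x) = (x + 5)^5

Step 2 — compute geometric multiplicities via the rank-nullity identity g(λ) = n − rank(A − λI):
  rank(A − (-5)·I) = 3, so dim ker(A − (-5)·I) = n − 3 = 2

Summary:
  λ = -5: algebraic multiplicity = 5, geometric multiplicity = 2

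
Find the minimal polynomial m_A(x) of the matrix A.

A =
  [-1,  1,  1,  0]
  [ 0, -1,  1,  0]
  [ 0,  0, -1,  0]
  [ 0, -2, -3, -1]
x^3 + 3*x^2 + 3*x + 1

The characteristic polynomial is χ_A(x) = (x + 1)^4, so the eigenvalues are known. The minimal polynomial is
  m_A(x) = Π_λ (x − λ)^{k_λ}
where k_λ is the size of the *largest* Jordan block for λ (equivalently, the smallest k with (A − λI)^k v = 0 for every generalised eigenvector v of λ).

  λ = -1: largest Jordan block has size 3, contributing (x + 1)^3

So m_A(x) = (x + 1)^3 = x^3 + 3*x^2 + 3*x + 1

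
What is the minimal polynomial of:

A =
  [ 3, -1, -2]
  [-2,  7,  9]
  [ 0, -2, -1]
x^3 - 9*x^2 + 27*x - 27

The characteristic polynomial is χ_A(x) = (x - 3)^3, so the eigenvalues are known. The minimal polynomial is
  m_A(x) = Π_λ (x − λ)^{k_λ}
where k_λ is the size of the *largest* Jordan block for λ (equivalently, the smallest k with (A − λI)^k v = 0 for every generalised eigenvector v of λ).

  λ = 3: largest Jordan block has size 3, contributing (x − 3)^3

So m_A(x) = (x - 3)^3 = x^3 - 9*x^2 + 27*x - 27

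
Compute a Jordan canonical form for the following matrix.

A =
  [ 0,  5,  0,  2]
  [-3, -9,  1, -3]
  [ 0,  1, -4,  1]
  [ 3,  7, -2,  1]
J_3(-3) ⊕ J_1(-3)

The characteristic polynomial is
  det(x·I − A) = x^4 + 12*x^3 + 54*x^2 + 108*x + 81 = (x + 3)^4

Eigenvalues and multiplicities (the geometric multiplicity of λ is n − rank(A − λI), which equals the number of Jordan blocks for λ):
  λ = -3: algebraic multiplicity = 4, geometric multiplicity = 2

Determining the block sizes for each eigenvalue:
  λ = -3: with am = 4 and gm = 2, the partition is not yet determined (e.g. several partitions of 4 into 2 parts exist). Let N = A − (-3)·I. Computing rank(N^1) = 2, rank(N^2) = 1, rank(N^3) = 0; the number of blocks of size ≥ j is rank(N^{j−1}) − rank(N^j), giving [2, 1, 1]. So we have 1 block(s) of size 3, 1 block(s) of size 1 → block sizes [3, 1]

Assembling the blocks gives a Jordan form
J =
  [-3,  1,  0,  0]
  [ 0, -3,  1,  0]
  [ 0,  0, -3,  0]
  [ 0,  0,  0, -3]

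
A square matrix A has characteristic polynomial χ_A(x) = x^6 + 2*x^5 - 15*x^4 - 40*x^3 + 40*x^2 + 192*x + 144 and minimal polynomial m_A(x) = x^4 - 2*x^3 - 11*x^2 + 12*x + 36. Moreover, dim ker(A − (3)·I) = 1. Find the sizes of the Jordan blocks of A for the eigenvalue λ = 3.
Block sizes for λ = 3: [2]

Step 1 — from the characteristic polynomial, algebraic multiplicity of λ = 3 is 2. From dim ker(A − (3)·I) = 1, there are exactly 1 Jordan blocks for λ = 3.
Step 2 — from the minimal polynomial, the factor (x − 3)^2 tells us the largest block for λ = 3 has size 2.
Step 3 — with total size 2, 1 blocks, and largest block 2, the block sizes (in nonincreasing order) are [2].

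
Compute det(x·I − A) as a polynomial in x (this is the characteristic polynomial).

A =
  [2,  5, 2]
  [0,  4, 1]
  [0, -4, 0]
x^3 - 6*x^2 + 12*x - 8

Expanding det(x·I − A) (e.g. by cofactor expansion or by noting that A is similar to its Jordan form J, which has the same characteristic polynomial as A) gives
  χ_A(x) = x^3 - 6*x^2 + 12*x - 8
which factors as (x - 2)^3. The eigenvalues (with algebraic multiplicities) are λ = 2 with multiplicity 3.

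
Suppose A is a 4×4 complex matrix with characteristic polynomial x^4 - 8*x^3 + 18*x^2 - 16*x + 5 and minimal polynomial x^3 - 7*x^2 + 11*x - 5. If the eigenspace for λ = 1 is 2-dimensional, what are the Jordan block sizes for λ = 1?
Block sizes for λ = 1: [2, 1]

Step 1 — from the characteristic polynomial, algebraic multiplicity of λ = 1 is 3. From dim ker(A − (1)·I) = 2, there are exactly 2 Jordan blocks for λ = 1.
Step 2 — from the minimal polynomial, the factor (x − 1)^2 tells us the largest block for λ = 1 has size 2.
Step 3 — with total size 3, 2 blocks, and largest block 2, the block sizes (in nonincreasing order) are [2, 1].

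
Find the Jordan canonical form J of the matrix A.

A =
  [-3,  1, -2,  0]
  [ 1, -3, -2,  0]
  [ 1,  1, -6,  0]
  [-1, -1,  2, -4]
J_2(-4) ⊕ J_1(-4) ⊕ J_1(-4)

The characteristic polynomial is
  det(x·I − A) = x^4 + 16*x^3 + 96*x^2 + 256*x + 256 = (x + 4)^4

Eigenvalues and multiplicities (the geometric multiplicity of λ is n − rank(A − λI), which equals the number of Jordan blocks for λ):
  λ = -4: algebraic multiplicity = 4, geometric multiplicity = 3

Determining the block sizes for each eigenvalue:
  λ = -4: 3 blocks summing to 4 forces exactly one block of size 2 and the rest size 1 → block sizes [2, 1, 1]

Assembling the blocks gives a Jordan form
J =
  [-4,  1,  0,  0]
  [ 0, -4,  0,  0]
  [ 0,  0, -4,  0]
  [ 0,  0,  0, -4]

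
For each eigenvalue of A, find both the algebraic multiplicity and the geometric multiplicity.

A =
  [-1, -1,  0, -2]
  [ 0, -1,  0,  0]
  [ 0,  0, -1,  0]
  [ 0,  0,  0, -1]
λ = -1: alg = 4, geom = 3

Step 1 — factor the characteristic polynomial to read off the algebraic multiplicities:
  χ_A(x) = (x + 1)^4

Step 2 — compute geometric multiplicities via the rank-nullity identity g(λ) = n − rank(A − λI):
  rank(A − (-1)·I) = 1, so dim ker(A − (-1)·I) = n − 1 = 3

Summary:
  λ = -1: algebraic multiplicity = 4, geometric multiplicity = 3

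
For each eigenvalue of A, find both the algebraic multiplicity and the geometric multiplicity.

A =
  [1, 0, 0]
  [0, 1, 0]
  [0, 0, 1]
λ = 1: alg = 3, geom = 3

Step 1 — factor the characteristic polynomial to read off the algebraic multiplicities:
  χ_A(x) = (x - 1)^3

Step 2 — compute geometric multiplicities via the rank-nullity identity g(λ) = n − rank(A − λI):
  rank(A − (1)·I) = 0, so dim ker(A − (1)·I) = n − 0 = 3

Summary:
  λ = 1: algebraic multiplicity = 3, geometric multiplicity = 3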